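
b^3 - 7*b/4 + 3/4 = (b - 1)*(b - 1/2)*(b + 3/2)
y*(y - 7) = y^2 - 7*y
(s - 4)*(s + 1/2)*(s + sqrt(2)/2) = s^3 - 7*s^2/2 + sqrt(2)*s^2/2 - 7*sqrt(2)*s/4 - 2*s - sqrt(2)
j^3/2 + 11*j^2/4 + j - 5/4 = (j/2 + 1/2)*(j - 1/2)*(j + 5)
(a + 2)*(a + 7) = a^2 + 9*a + 14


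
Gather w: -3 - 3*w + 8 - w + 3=8 - 4*w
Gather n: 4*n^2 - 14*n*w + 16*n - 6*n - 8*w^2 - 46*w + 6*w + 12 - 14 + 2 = 4*n^2 + n*(10 - 14*w) - 8*w^2 - 40*w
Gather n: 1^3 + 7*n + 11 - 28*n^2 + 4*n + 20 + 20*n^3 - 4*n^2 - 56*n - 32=20*n^3 - 32*n^2 - 45*n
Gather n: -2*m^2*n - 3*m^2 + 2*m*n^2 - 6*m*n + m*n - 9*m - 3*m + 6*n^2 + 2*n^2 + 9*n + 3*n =-3*m^2 - 12*m + n^2*(2*m + 8) + n*(-2*m^2 - 5*m + 12)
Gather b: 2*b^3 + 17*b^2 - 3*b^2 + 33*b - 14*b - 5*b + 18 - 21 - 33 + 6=2*b^3 + 14*b^2 + 14*b - 30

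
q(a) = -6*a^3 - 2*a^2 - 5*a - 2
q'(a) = -18*a^2 - 4*a - 5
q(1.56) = -37.45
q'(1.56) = -55.04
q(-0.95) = 6.09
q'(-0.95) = -17.44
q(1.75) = -49.03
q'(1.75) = -67.12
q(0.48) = -5.52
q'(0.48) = -11.07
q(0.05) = -2.26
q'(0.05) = -5.24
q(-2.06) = 52.26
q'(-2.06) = -73.14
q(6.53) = -1790.60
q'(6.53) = -798.66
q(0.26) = -3.54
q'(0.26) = -7.26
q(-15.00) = 19873.00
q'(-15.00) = -3995.00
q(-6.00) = 1252.00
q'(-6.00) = -629.00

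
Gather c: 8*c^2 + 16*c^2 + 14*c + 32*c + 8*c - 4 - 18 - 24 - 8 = 24*c^2 + 54*c - 54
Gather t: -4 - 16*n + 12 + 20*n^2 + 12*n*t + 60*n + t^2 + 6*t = 20*n^2 + 44*n + t^2 + t*(12*n + 6) + 8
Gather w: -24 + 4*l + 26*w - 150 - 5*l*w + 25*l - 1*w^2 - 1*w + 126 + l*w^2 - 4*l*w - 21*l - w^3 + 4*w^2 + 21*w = 8*l - w^3 + w^2*(l + 3) + w*(46 - 9*l) - 48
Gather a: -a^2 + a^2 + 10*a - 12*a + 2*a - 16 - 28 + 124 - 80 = 0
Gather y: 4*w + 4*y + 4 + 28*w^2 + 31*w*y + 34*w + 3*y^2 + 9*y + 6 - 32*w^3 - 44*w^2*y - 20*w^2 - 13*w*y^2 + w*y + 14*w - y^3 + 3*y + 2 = -32*w^3 + 8*w^2 + 52*w - y^3 + y^2*(3 - 13*w) + y*(-44*w^2 + 32*w + 16) + 12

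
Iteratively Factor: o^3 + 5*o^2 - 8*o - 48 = (o - 3)*(o^2 + 8*o + 16) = (o - 3)*(o + 4)*(o + 4)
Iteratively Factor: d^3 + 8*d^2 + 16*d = (d)*(d^2 + 8*d + 16) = d*(d + 4)*(d + 4)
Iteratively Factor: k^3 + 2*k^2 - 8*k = (k - 2)*(k^2 + 4*k) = k*(k - 2)*(k + 4)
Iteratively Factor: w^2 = (w)*(w)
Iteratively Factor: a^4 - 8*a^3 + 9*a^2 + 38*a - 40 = (a - 1)*(a^3 - 7*a^2 + 2*a + 40) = (a - 5)*(a - 1)*(a^2 - 2*a - 8) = (a - 5)*(a - 1)*(a + 2)*(a - 4)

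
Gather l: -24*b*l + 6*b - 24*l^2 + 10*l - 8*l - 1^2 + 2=6*b - 24*l^2 + l*(2 - 24*b) + 1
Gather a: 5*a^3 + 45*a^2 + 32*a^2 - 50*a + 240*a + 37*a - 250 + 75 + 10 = 5*a^3 + 77*a^2 + 227*a - 165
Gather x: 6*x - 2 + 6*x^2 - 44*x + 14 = 6*x^2 - 38*x + 12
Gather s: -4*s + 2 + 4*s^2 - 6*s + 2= 4*s^2 - 10*s + 4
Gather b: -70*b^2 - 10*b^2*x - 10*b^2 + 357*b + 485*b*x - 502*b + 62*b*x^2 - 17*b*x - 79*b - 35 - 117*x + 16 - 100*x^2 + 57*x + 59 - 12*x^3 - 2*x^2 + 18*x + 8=b^2*(-10*x - 80) + b*(62*x^2 + 468*x - 224) - 12*x^3 - 102*x^2 - 42*x + 48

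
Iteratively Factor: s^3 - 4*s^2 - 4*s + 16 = (s - 2)*(s^2 - 2*s - 8) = (s - 2)*(s + 2)*(s - 4)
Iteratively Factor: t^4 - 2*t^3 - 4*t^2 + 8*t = (t - 2)*(t^3 - 4*t) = t*(t - 2)*(t^2 - 4) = t*(t - 2)^2*(t + 2)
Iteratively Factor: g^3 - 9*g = (g + 3)*(g^2 - 3*g) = g*(g + 3)*(g - 3)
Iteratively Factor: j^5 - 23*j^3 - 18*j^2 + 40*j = (j - 5)*(j^4 + 5*j^3 + 2*j^2 - 8*j) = (j - 5)*(j + 4)*(j^3 + j^2 - 2*j) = (j - 5)*(j - 1)*(j + 4)*(j^2 + 2*j) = (j - 5)*(j - 1)*(j + 2)*(j + 4)*(j)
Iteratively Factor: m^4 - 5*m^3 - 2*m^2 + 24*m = (m - 3)*(m^3 - 2*m^2 - 8*m) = (m - 3)*(m + 2)*(m^2 - 4*m) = m*(m - 3)*(m + 2)*(m - 4)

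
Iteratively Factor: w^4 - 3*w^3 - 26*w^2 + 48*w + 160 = (w + 4)*(w^3 - 7*w^2 + 2*w + 40) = (w + 2)*(w + 4)*(w^2 - 9*w + 20) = (w - 5)*(w + 2)*(w + 4)*(w - 4)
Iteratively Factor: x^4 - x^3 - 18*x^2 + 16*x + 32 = (x + 4)*(x^3 - 5*x^2 + 2*x + 8) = (x - 2)*(x + 4)*(x^2 - 3*x - 4) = (x - 2)*(x + 1)*(x + 4)*(x - 4)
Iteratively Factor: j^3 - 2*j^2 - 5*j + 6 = (j - 1)*(j^2 - j - 6) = (j - 1)*(j + 2)*(j - 3)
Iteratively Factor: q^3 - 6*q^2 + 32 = (q + 2)*(q^2 - 8*q + 16) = (q - 4)*(q + 2)*(q - 4)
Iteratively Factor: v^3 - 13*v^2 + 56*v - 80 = (v - 4)*(v^2 - 9*v + 20) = (v - 4)^2*(v - 5)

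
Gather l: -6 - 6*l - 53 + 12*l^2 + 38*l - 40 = 12*l^2 + 32*l - 99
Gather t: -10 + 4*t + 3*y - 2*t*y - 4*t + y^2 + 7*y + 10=-2*t*y + y^2 + 10*y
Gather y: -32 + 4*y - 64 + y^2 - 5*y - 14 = y^2 - y - 110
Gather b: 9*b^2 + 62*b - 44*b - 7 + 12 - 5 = 9*b^2 + 18*b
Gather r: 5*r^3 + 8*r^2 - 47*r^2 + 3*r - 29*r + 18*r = 5*r^3 - 39*r^2 - 8*r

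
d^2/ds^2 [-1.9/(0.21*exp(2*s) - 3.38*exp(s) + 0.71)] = (-1.9*(0.42*exp(s) - 3.38)*(0.84*exp(s) - 6.76)*exp(s) + (1.596*exp(s) - 6.422)*(0.21*exp(2*s) - 3.38*exp(s) + 0.71))*exp(s)/(0.21*exp(2*s) - 3.38*exp(s) + 0.71)^3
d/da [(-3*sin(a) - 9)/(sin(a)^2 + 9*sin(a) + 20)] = 3*(sin(a)^2 + 6*sin(a) + 7)*cos(a)/(sin(a)^2 + 9*sin(a) + 20)^2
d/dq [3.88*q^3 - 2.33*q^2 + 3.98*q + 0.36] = 11.64*q^2 - 4.66*q + 3.98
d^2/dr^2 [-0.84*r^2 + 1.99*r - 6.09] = -1.68000000000000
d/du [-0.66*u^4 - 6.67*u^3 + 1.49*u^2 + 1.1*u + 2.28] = -2.64*u^3 - 20.01*u^2 + 2.98*u + 1.1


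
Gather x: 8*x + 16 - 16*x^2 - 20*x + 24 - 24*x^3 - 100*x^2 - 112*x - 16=-24*x^3 - 116*x^2 - 124*x + 24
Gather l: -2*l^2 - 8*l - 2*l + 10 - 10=-2*l^2 - 10*l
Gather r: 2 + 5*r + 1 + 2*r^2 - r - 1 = 2*r^2 + 4*r + 2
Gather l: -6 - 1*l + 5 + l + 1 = 0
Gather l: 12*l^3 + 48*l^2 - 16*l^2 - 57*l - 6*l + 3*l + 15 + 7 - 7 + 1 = 12*l^3 + 32*l^2 - 60*l + 16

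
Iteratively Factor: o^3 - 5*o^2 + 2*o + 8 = (o + 1)*(o^2 - 6*o + 8) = (o - 4)*(o + 1)*(o - 2)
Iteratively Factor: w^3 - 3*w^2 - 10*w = (w)*(w^2 - 3*w - 10) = w*(w + 2)*(w - 5)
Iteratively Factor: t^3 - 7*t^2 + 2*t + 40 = (t - 5)*(t^2 - 2*t - 8) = (t - 5)*(t - 4)*(t + 2)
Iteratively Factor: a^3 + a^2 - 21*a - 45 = (a + 3)*(a^2 - 2*a - 15) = (a + 3)^2*(a - 5)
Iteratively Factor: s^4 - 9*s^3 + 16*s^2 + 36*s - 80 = (s + 2)*(s^3 - 11*s^2 + 38*s - 40) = (s - 4)*(s + 2)*(s^2 - 7*s + 10) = (s - 5)*(s - 4)*(s + 2)*(s - 2)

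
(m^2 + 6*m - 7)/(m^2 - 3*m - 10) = (-m^2 - 6*m + 7)/(-m^2 + 3*m + 10)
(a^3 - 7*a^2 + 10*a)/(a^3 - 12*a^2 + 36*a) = (a^2 - 7*a + 10)/(a^2 - 12*a + 36)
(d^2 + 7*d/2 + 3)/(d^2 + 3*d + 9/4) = 2*(d + 2)/(2*d + 3)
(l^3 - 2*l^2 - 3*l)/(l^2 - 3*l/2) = 2*(l^2 - 2*l - 3)/(2*l - 3)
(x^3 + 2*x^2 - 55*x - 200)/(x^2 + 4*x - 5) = (x^2 - 3*x - 40)/(x - 1)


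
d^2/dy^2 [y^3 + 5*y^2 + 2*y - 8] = 6*y + 10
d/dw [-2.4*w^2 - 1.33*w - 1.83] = -4.8*w - 1.33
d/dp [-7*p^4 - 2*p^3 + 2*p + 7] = -28*p^3 - 6*p^2 + 2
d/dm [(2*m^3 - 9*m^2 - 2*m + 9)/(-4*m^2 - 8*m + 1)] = 2*(-4*m^4 - 16*m^3 + 35*m^2 + 27*m + 35)/(16*m^4 + 64*m^3 + 56*m^2 - 16*m + 1)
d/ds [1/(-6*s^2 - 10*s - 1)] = 2*(6*s + 5)/(6*s^2 + 10*s + 1)^2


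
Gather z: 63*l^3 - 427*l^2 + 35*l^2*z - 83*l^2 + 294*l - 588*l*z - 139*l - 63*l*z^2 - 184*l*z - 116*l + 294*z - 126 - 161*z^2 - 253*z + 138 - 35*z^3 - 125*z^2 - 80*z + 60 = 63*l^3 - 510*l^2 + 39*l - 35*z^3 + z^2*(-63*l - 286) + z*(35*l^2 - 772*l - 39) + 72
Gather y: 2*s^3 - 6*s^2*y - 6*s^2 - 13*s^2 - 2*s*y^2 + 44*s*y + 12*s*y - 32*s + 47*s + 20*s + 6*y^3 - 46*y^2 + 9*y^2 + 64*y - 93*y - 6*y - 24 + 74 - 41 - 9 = 2*s^3 - 19*s^2 + 35*s + 6*y^3 + y^2*(-2*s - 37) + y*(-6*s^2 + 56*s - 35)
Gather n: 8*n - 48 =8*n - 48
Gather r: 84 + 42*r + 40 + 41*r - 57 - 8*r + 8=75*r + 75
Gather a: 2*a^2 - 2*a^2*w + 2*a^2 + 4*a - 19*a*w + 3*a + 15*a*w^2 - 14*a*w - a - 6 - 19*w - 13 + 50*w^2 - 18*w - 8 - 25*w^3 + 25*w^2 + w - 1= a^2*(4 - 2*w) + a*(15*w^2 - 33*w + 6) - 25*w^3 + 75*w^2 - 36*w - 28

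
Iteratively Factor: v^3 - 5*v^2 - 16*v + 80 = (v - 5)*(v^2 - 16) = (v - 5)*(v + 4)*(v - 4)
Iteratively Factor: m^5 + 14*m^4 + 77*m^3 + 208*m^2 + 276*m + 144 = (m + 3)*(m^4 + 11*m^3 + 44*m^2 + 76*m + 48) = (m + 2)*(m + 3)*(m^3 + 9*m^2 + 26*m + 24) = (m + 2)*(m + 3)^2*(m^2 + 6*m + 8) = (m + 2)*(m + 3)^2*(m + 4)*(m + 2)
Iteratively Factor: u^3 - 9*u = (u)*(u^2 - 9) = u*(u + 3)*(u - 3)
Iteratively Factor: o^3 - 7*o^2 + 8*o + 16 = (o - 4)*(o^2 - 3*o - 4) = (o - 4)^2*(o + 1)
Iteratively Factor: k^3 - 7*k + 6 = (k - 2)*(k^2 + 2*k - 3) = (k - 2)*(k + 3)*(k - 1)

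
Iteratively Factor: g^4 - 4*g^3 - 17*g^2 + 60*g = (g - 5)*(g^3 + g^2 - 12*g) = g*(g - 5)*(g^2 + g - 12) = g*(g - 5)*(g + 4)*(g - 3)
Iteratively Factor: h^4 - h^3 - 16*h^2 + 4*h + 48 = (h - 4)*(h^3 + 3*h^2 - 4*h - 12) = (h - 4)*(h + 2)*(h^2 + h - 6) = (h - 4)*(h - 2)*(h + 2)*(h + 3)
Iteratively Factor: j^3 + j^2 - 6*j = (j - 2)*(j^2 + 3*j) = j*(j - 2)*(j + 3)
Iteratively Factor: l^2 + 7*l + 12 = (l + 4)*(l + 3)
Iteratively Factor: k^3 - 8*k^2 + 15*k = (k)*(k^2 - 8*k + 15) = k*(k - 5)*(k - 3)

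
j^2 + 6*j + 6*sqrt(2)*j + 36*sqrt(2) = (j + 6)*(j + 6*sqrt(2))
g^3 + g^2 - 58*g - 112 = (g - 8)*(g + 2)*(g + 7)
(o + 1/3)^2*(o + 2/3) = o^3 + 4*o^2/3 + 5*o/9 + 2/27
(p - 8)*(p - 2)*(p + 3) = p^3 - 7*p^2 - 14*p + 48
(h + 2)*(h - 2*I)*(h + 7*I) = h^3 + 2*h^2 + 5*I*h^2 + 14*h + 10*I*h + 28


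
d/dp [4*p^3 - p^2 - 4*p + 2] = 12*p^2 - 2*p - 4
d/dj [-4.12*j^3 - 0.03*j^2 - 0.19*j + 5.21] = -12.36*j^2 - 0.06*j - 0.19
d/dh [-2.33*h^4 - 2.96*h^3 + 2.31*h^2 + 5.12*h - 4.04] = -9.32*h^3 - 8.88*h^2 + 4.62*h + 5.12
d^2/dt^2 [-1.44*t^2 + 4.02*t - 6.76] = -2.88000000000000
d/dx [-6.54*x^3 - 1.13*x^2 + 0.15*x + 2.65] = -19.62*x^2 - 2.26*x + 0.15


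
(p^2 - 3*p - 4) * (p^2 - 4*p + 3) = p^4 - 7*p^3 + 11*p^2 + 7*p - 12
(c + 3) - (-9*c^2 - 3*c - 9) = 9*c^2 + 4*c + 12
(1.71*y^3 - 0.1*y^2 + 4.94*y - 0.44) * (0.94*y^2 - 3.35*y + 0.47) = 1.6074*y^5 - 5.8225*y^4 + 5.7823*y^3 - 17.0096*y^2 + 3.7958*y - 0.2068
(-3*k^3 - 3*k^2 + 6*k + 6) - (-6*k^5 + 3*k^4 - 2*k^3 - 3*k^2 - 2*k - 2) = 6*k^5 - 3*k^4 - k^3 + 8*k + 8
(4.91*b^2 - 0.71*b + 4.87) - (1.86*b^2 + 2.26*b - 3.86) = 3.05*b^2 - 2.97*b + 8.73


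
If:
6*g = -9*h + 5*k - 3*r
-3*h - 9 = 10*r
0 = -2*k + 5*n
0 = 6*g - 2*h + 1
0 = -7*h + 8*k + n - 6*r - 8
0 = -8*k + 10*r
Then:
No Solution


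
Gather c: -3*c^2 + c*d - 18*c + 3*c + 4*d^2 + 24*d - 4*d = -3*c^2 + c*(d - 15) + 4*d^2 + 20*d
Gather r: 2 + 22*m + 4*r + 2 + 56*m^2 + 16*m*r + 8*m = 56*m^2 + 30*m + r*(16*m + 4) + 4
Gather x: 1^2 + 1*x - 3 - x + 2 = 0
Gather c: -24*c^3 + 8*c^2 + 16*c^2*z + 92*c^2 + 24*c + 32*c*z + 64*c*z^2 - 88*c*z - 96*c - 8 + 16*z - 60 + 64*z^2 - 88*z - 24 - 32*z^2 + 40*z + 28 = -24*c^3 + c^2*(16*z + 100) + c*(64*z^2 - 56*z - 72) + 32*z^2 - 32*z - 64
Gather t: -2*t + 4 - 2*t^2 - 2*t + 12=-2*t^2 - 4*t + 16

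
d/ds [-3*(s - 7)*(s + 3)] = 12 - 6*s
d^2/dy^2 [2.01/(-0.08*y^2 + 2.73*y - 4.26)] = (0.025728*y^2 - 0.877968*y - 2.01*(0.16*y - 2.73)*(0.32*y - 5.46) + 1.370016)/(0.08*y^2 - 2.73*y + 4.26)^3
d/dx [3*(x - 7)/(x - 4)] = 9/(x - 4)^2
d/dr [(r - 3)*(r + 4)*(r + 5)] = 3*r^2 + 12*r - 7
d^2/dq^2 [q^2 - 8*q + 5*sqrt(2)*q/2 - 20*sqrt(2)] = 2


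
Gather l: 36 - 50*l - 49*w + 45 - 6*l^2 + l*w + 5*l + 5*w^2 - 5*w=-6*l^2 + l*(w - 45) + 5*w^2 - 54*w + 81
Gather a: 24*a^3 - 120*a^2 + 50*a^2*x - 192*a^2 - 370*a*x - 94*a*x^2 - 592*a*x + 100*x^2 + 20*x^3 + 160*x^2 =24*a^3 + a^2*(50*x - 312) + a*(-94*x^2 - 962*x) + 20*x^3 + 260*x^2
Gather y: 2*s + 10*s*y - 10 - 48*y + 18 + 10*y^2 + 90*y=2*s + 10*y^2 + y*(10*s + 42) + 8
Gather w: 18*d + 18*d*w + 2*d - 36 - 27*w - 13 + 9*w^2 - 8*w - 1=20*d + 9*w^2 + w*(18*d - 35) - 50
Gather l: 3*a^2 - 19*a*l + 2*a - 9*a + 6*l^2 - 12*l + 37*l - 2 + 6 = 3*a^2 - 7*a + 6*l^2 + l*(25 - 19*a) + 4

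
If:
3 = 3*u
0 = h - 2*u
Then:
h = 2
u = 1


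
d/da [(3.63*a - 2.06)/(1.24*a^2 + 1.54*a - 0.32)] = (-4.5012*a^2 + 5.1088*a + 2.0108)/(1.5376*a^4 + 3.8192*a^3 + 1.578*a^2 - 0.9856*a + 0.1024)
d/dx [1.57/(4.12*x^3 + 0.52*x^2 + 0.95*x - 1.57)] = (-19.4052*x^2 - 1.6328*x - 1.4915)/(4.12*x^3 + 0.52*x^2 + 0.95*x - 1.57)^2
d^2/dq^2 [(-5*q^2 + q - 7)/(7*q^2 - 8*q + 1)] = 66*(-7*q^3 - 28*q^2 + 35*q - 12)/(343*q^6 - 1176*q^5 + 1491*q^4 - 848*q^3 + 213*q^2 - 24*q + 1)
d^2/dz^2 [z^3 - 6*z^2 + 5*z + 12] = 6*z - 12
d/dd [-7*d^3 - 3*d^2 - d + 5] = -21*d^2 - 6*d - 1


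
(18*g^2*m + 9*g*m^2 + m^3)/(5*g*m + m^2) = (18*g^2 + 9*g*m + m^2)/(5*g + m)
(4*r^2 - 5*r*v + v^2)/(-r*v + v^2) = (-4*r + v)/v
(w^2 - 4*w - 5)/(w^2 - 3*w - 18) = (-w^2 + 4*w + 5)/(-w^2 + 3*w + 18)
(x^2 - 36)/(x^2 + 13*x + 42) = (x - 6)/(x + 7)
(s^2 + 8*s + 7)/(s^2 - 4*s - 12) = (s^2 + 8*s + 7)/(s^2 - 4*s - 12)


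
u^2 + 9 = (u - 3*I)*(u + 3*I)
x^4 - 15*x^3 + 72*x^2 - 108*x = x*(x - 6)^2*(x - 3)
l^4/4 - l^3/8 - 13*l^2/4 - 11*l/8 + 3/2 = (l/4 + 1/4)*(l - 4)*(l - 1/2)*(l + 3)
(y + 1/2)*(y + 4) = y^2 + 9*y/2 + 2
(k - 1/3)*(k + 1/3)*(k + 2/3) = k^3 + 2*k^2/3 - k/9 - 2/27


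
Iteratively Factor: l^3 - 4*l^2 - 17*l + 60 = (l - 3)*(l^2 - l - 20) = (l - 5)*(l - 3)*(l + 4)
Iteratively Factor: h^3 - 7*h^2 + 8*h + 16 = (h + 1)*(h^2 - 8*h + 16) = (h - 4)*(h + 1)*(h - 4)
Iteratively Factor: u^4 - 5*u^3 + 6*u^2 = (u - 2)*(u^3 - 3*u^2) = (u - 3)*(u - 2)*(u^2) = u*(u - 3)*(u - 2)*(u)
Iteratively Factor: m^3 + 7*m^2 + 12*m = (m + 3)*(m^2 + 4*m) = m*(m + 3)*(m + 4)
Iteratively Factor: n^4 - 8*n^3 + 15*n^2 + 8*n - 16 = (n - 4)*(n^3 - 4*n^2 - n + 4) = (n - 4)*(n + 1)*(n^2 - 5*n + 4) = (n - 4)^2*(n + 1)*(n - 1)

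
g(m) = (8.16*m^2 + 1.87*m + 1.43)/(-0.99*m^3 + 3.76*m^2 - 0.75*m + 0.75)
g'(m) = (16.32*m + 1.87)/(-0.99*m^3 + 3.76*m^2 - 0.75*m + 0.75) + (2.97*m^2 - 7.52*m + 0.75)*(8.16*m^2 + 1.87*m + 1.43)/(-0.99*m^3 + 3.76*m^2 - 0.75*m + 0.75)^2 = (8.0784*m^4 + 3.7026*m^3 - 8.9041*m^2 + 1.4864*m + 2.475)/(0.9801*m^6 - 7.4448*m^5 + 15.6226*m^4 - 7.125*m^3 + 6.2025*m^2 - 1.125*m + 0.5625)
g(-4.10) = 0.97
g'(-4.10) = 0.10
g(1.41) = 4.62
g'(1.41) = 1.51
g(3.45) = 46.40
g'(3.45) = 233.97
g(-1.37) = 1.25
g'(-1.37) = 0.02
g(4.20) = -16.26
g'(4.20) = 29.74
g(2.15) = 6.46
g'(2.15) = 3.90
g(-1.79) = 1.22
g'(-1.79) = 0.08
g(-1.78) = 1.22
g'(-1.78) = 0.08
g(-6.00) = 0.80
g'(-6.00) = 0.07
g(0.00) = 1.91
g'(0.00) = 4.40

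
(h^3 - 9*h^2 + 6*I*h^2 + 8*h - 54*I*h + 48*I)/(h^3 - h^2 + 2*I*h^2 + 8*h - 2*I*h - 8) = (h^2 + h*(-8 + 6*I) - 48*I)/(h^2 + 2*I*h + 8)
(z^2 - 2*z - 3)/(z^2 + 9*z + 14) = (z^2 - 2*z - 3)/(z^2 + 9*z + 14)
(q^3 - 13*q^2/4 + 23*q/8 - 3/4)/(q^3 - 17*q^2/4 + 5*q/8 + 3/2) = (2*q^2 - 5*q + 2)/(2*q^2 - 7*q - 4)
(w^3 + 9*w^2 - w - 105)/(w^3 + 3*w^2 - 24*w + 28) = (w^2 + 2*w - 15)/(w^2 - 4*w + 4)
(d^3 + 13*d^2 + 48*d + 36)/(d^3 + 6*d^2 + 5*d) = (d^2 + 12*d + 36)/(d*(d + 5))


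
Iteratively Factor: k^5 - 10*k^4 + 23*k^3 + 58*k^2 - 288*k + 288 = (k - 4)*(k^4 - 6*k^3 - k^2 + 54*k - 72) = (k - 4)^2*(k^3 - 2*k^2 - 9*k + 18) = (k - 4)^2*(k - 2)*(k^2 - 9) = (k - 4)^2*(k - 2)*(k + 3)*(k - 3)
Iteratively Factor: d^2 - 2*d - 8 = (d + 2)*(d - 4)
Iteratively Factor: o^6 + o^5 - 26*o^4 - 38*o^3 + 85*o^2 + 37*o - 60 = (o + 3)*(o^5 - 2*o^4 - 20*o^3 + 22*o^2 + 19*o - 20) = (o - 1)*(o + 3)*(o^4 - o^3 - 21*o^2 + o + 20) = (o - 1)*(o + 3)*(o + 4)*(o^3 - 5*o^2 - o + 5) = (o - 1)^2*(o + 3)*(o + 4)*(o^2 - 4*o - 5) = (o - 1)^2*(o + 1)*(o + 3)*(o + 4)*(o - 5)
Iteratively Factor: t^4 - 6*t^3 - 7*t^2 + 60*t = (t - 4)*(t^3 - 2*t^2 - 15*t) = (t - 4)*(t + 3)*(t^2 - 5*t) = (t - 5)*(t - 4)*(t + 3)*(t)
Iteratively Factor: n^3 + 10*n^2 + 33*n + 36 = (n + 3)*(n^2 + 7*n + 12) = (n + 3)*(n + 4)*(n + 3)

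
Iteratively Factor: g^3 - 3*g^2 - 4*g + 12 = (g - 3)*(g^2 - 4) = (g - 3)*(g + 2)*(g - 2)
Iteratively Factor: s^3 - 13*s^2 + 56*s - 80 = (s - 4)*(s^2 - 9*s + 20) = (s - 5)*(s - 4)*(s - 4)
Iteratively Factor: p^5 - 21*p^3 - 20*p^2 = (p)*(p^4 - 21*p^2 - 20*p) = p*(p - 5)*(p^3 + 5*p^2 + 4*p) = p^2*(p - 5)*(p^2 + 5*p + 4) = p^2*(p - 5)*(p + 4)*(p + 1)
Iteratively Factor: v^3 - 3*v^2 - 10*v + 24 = (v - 2)*(v^2 - v - 12) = (v - 2)*(v + 3)*(v - 4)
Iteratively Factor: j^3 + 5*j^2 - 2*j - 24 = (j - 2)*(j^2 + 7*j + 12) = (j - 2)*(j + 4)*(j + 3)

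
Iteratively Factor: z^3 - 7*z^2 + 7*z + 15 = (z + 1)*(z^2 - 8*z + 15) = (z - 5)*(z + 1)*(z - 3)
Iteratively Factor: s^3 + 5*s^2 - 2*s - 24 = (s - 2)*(s^2 + 7*s + 12) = (s - 2)*(s + 3)*(s + 4)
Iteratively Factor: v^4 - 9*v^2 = (v)*(v^3 - 9*v) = v*(v - 3)*(v^2 + 3*v) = v^2*(v - 3)*(v + 3)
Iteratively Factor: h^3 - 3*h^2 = (h)*(h^2 - 3*h) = h^2*(h - 3)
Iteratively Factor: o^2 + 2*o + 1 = (o + 1)*(o + 1)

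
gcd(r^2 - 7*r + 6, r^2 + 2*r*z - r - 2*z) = r - 1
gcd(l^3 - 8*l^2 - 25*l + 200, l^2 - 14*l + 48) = l - 8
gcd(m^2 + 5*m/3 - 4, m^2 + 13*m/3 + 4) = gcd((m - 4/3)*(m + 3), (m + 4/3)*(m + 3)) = m + 3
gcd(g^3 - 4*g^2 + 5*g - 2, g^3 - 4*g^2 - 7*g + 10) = g - 1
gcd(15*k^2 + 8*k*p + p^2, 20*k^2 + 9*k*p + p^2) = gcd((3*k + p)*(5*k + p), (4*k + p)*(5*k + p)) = 5*k + p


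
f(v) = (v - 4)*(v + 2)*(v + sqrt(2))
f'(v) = (v - 4)*(v + 2) + (v - 4)*(v + sqrt(2)) + (v + 2)*(v + sqrt(2)) = 3*v^2 - 4*v + 2*sqrt(2)*v - 8 - 2*sqrt(2)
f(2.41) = -26.82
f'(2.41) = 3.77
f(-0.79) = -3.62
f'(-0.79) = -8.03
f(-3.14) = -14.05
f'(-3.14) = 22.43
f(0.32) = -14.81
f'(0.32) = -10.90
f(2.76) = -24.64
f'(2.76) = 8.79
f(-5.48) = -134.13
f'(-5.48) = 85.68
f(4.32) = 11.60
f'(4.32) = 40.10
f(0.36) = -15.24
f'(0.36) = -10.86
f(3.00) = -22.07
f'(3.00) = 12.66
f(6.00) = 118.63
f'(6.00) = 90.14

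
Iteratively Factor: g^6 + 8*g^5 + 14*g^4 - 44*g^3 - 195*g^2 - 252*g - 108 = (g + 2)*(g^5 + 6*g^4 + 2*g^3 - 48*g^2 - 99*g - 54) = (g + 2)^2*(g^4 + 4*g^3 - 6*g^2 - 36*g - 27) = (g + 1)*(g + 2)^2*(g^3 + 3*g^2 - 9*g - 27) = (g + 1)*(g + 2)^2*(g + 3)*(g^2 - 9) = (g + 1)*(g + 2)^2*(g + 3)^2*(g - 3)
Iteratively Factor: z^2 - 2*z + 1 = (z - 1)*(z - 1)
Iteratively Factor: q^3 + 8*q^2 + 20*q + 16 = (q + 2)*(q^2 + 6*q + 8) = (q + 2)*(q + 4)*(q + 2)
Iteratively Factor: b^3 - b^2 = (b)*(b^2 - b) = b*(b - 1)*(b)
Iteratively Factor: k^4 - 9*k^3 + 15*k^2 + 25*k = (k + 1)*(k^3 - 10*k^2 + 25*k) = (k - 5)*(k + 1)*(k^2 - 5*k) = k*(k - 5)*(k + 1)*(k - 5)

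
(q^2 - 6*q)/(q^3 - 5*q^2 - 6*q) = 1/(q + 1)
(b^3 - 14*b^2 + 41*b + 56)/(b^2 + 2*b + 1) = (b^2 - 15*b + 56)/(b + 1)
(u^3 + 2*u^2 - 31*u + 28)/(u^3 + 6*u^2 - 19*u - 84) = (u - 1)/(u + 3)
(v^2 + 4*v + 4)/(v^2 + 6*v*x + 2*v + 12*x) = (v + 2)/(v + 6*x)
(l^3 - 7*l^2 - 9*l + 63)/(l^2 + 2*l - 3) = (l^2 - 10*l + 21)/(l - 1)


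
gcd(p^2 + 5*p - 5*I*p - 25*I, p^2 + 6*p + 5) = p + 5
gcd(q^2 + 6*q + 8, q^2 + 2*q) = q + 2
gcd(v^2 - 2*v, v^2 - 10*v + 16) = v - 2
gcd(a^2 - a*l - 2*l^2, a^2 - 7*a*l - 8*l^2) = a + l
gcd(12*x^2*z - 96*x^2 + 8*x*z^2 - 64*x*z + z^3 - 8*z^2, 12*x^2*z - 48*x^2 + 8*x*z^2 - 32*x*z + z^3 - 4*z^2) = 12*x^2 + 8*x*z + z^2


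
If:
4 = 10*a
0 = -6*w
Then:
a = 2/5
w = 0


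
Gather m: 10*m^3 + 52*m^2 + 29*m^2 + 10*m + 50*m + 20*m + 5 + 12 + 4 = 10*m^3 + 81*m^2 + 80*m + 21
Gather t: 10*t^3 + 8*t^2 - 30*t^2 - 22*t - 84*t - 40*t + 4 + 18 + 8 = 10*t^3 - 22*t^2 - 146*t + 30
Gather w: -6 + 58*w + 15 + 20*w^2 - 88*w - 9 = 20*w^2 - 30*w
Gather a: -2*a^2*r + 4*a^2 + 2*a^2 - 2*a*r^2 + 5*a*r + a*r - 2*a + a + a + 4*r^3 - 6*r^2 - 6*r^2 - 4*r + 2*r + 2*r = a^2*(6 - 2*r) + a*(-2*r^2 + 6*r) + 4*r^3 - 12*r^2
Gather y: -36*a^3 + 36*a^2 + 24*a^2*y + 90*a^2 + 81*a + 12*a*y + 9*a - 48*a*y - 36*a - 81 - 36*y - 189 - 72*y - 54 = -36*a^3 + 126*a^2 + 54*a + y*(24*a^2 - 36*a - 108) - 324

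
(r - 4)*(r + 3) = r^2 - r - 12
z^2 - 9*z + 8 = (z - 8)*(z - 1)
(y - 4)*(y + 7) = y^2 + 3*y - 28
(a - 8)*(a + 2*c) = a^2 + 2*a*c - 8*a - 16*c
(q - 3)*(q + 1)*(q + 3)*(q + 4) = q^4 + 5*q^3 - 5*q^2 - 45*q - 36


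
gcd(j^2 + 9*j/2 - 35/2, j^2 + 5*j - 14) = j + 7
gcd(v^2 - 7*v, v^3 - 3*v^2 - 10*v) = v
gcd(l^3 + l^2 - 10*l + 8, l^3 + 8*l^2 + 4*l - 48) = l^2 + 2*l - 8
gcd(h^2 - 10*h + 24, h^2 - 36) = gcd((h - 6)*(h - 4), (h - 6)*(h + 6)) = h - 6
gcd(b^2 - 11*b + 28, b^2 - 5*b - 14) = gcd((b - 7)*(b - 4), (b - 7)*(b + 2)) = b - 7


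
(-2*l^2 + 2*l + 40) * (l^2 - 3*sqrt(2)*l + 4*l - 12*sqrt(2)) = -2*l^4 - 6*l^3 + 6*sqrt(2)*l^3 + 18*sqrt(2)*l^2 + 48*l^2 - 144*sqrt(2)*l + 160*l - 480*sqrt(2)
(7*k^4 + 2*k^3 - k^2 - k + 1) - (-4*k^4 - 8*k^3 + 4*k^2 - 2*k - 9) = 11*k^4 + 10*k^3 - 5*k^2 + k + 10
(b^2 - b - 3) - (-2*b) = b^2 + b - 3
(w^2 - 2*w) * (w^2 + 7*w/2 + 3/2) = w^4 + 3*w^3/2 - 11*w^2/2 - 3*w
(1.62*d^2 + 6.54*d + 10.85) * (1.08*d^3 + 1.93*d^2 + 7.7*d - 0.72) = 1.7496*d^5 + 10.1898*d^4 + 36.8142*d^3 + 70.1321*d^2 + 78.8362*d - 7.812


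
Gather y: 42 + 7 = 49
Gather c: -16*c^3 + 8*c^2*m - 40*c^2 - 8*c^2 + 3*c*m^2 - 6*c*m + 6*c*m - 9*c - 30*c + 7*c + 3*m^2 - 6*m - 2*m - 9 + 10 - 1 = -16*c^3 + c^2*(8*m - 48) + c*(3*m^2 - 32) + 3*m^2 - 8*m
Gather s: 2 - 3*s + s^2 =s^2 - 3*s + 2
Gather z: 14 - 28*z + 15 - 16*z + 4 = 33 - 44*z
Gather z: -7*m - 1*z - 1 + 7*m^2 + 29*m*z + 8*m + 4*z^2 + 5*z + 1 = 7*m^2 + m + 4*z^2 + z*(29*m + 4)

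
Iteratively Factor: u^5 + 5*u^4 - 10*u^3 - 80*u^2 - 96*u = (u - 4)*(u^4 + 9*u^3 + 26*u^2 + 24*u) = (u - 4)*(u + 4)*(u^3 + 5*u^2 + 6*u) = u*(u - 4)*(u + 4)*(u^2 + 5*u + 6) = u*(u - 4)*(u + 3)*(u + 4)*(u + 2)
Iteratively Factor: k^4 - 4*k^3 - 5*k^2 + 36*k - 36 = (k - 2)*(k^3 - 2*k^2 - 9*k + 18) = (k - 2)^2*(k^2 - 9) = (k - 3)*(k - 2)^2*(k + 3)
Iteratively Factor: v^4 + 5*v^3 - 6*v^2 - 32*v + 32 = (v - 2)*(v^3 + 7*v^2 + 8*v - 16) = (v - 2)*(v - 1)*(v^2 + 8*v + 16) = (v - 2)*(v - 1)*(v + 4)*(v + 4)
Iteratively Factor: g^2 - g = (g)*(g - 1)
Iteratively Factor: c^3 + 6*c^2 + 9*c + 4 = (c + 1)*(c^2 + 5*c + 4) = (c + 1)*(c + 4)*(c + 1)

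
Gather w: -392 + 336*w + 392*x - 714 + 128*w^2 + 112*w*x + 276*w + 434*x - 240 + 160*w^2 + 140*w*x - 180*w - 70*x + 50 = 288*w^2 + w*(252*x + 432) + 756*x - 1296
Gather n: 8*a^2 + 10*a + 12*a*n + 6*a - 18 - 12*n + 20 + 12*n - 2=8*a^2 + 12*a*n + 16*a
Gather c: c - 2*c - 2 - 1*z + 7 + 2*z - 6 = -c + z - 1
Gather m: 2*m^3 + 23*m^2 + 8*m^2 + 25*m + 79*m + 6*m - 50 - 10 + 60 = 2*m^3 + 31*m^2 + 110*m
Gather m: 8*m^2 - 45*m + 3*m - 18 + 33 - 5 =8*m^2 - 42*m + 10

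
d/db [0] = 0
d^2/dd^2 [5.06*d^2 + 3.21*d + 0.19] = 10.1200000000000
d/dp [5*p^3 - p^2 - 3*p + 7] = 15*p^2 - 2*p - 3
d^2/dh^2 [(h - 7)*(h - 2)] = 2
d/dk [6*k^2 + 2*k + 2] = 12*k + 2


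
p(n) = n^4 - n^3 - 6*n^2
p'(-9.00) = -3051.00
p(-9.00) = 6804.00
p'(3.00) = 45.00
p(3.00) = 0.00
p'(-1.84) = -12.99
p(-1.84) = -2.62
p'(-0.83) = 5.61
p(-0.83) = -3.09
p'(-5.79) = -807.51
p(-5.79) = 1116.83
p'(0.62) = -7.64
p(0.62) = -2.40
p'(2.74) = 26.88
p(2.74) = -9.25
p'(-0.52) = 4.87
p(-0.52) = -1.41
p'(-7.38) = -1682.62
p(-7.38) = 3041.53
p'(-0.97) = 5.17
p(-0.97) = -3.85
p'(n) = 4*n^3 - 3*n^2 - 12*n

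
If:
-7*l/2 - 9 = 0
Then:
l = -18/7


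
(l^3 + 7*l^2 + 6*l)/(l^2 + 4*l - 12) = l*(l + 1)/(l - 2)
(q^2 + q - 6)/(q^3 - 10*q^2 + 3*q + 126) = (q - 2)/(q^2 - 13*q + 42)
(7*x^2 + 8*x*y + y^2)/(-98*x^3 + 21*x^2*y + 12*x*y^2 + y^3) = (-x - y)/(14*x^2 - 5*x*y - y^2)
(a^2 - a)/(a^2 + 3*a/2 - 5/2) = 2*a/(2*a + 5)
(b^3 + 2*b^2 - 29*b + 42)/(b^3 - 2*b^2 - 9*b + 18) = (b + 7)/(b + 3)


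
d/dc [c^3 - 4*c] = 3*c^2 - 4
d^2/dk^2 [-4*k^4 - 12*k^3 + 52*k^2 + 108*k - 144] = -48*k^2 - 72*k + 104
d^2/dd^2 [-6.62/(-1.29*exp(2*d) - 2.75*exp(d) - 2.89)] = (6.62*(2.58*exp(d) + 2.75)*(5.16*exp(d) + 5.5)*exp(d) - (34.1592*exp(d) + 18.205)*(1.29*exp(2*d) + 2.75*exp(d) + 2.89))*exp(d)/(1.29*exp(2*d) + 2.75*exp(d) + 2.89)^3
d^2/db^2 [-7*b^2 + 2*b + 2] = -14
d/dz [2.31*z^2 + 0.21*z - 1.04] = 4.62*z + 0.21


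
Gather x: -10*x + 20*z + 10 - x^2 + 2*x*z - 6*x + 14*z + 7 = -x^2 + x*(2*z - 16) + 34*z + 17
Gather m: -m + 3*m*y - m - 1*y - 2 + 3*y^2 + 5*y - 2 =m*(3*y - 2) + 3*y^2 + 4*y - 4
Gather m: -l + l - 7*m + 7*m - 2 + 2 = 0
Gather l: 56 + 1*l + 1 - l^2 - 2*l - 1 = -l^2 - l + 56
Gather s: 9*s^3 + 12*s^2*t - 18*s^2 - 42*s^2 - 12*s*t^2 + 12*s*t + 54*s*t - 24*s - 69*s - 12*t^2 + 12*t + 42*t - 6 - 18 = 9*s^3 + s^2*(12*t - 60) + s*(-12*t^2 + 66*t - 93) - 12*t^2 + 54*t - 24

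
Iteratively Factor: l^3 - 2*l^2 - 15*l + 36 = (l - 3)*(l^2 + l - 12) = (l - 3)*(l + 4)*(l - 3)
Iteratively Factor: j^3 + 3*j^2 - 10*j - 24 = (j - 3)*(j^2 + 6*j + 8) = (j - 3)*(j + 2)*(j + 4)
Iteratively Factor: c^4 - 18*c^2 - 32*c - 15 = (c + 1)*(c^3 - c^2 - 17*c - 15) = (c - 5)*(c + 1)*(c^2 + 4*c + 3) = (c - 5)*(c + 1)^2*(c + 3)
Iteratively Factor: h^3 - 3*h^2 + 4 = (h + 1)*(h^2 - 4*h + 4) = (h - 2)*(h + 1)*(h - 2)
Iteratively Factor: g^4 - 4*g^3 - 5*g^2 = (g + 1)*(g^3 - 5*g^2) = g*(g + 1)*(g^2 - 5*g) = g*(g - 5)*(g + 1)*(g)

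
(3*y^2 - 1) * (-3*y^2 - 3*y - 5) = -9*y^4 - 9*y^3 - 12*y^2 + 3*y + 5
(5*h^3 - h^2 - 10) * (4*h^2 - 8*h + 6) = 20*h^5 - 44*h^4 + 38*h^3 - 46*h^2 + 80*h - 60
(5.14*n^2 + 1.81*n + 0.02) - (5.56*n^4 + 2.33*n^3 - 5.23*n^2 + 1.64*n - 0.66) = -5.56*n^4 - 2.33*n^3 + 10.37*n^2 + 0.17*n + 0.68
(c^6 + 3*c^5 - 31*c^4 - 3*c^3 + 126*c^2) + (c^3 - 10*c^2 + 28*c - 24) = c^6 + 3*c^5 - 31*c^4 - 2*c^3 + 116*c^2 + 28*c - 24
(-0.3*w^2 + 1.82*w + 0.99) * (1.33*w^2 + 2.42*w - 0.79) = -0.399*w^4 + 1.6946*w^3 + 5.9581*w^2 + 0.958*w - 0.7821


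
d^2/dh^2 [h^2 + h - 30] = 2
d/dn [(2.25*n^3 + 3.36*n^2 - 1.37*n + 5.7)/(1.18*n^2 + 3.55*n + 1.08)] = (2.655*n^4 + 15.975*n^3 + 20.8346*n^2 - 6.1944*n - 21.7146)/(1.3924*n^4 + 8.378*n^3 + 15.1513*n^2 + 7.668*n + 1.1664)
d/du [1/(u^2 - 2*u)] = 2*(1 - u)/(u^2*(u - 2)^2)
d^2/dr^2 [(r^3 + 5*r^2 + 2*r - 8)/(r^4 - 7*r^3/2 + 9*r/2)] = 4*(4*r^9 + 60*r^8 - 162*r^7 - 425*r^6 + 1623*r^5 - 1515*r^4 - 81*r^3 + 1512*r^2 - 648)/(r^3*(8*r^9 - 84*r^8 + 294*r^7 - 235*r^6 - 756*r^5 + 1323*r^4 + 486*r^3 - 1701*r^2 + 729))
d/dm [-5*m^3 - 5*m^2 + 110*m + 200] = -15*m^2 - 10*m + 110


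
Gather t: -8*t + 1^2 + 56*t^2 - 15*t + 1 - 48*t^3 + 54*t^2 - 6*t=-48*t^3 + 110*t^2 - 29*t + 2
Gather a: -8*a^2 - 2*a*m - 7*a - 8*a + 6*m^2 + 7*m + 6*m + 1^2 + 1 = -8*a^2 + a*(-2*m - 15) + 6*m^2 + 13*m + 2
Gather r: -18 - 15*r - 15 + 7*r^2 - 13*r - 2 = 7*r^2 - 28*r - 35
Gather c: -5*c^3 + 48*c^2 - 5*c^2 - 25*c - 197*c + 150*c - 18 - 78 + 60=-5*c^3 + 43*c^2 - 72*c - 36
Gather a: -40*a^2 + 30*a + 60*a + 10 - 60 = -40*a^2 + 90*a - 50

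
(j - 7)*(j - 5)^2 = j^3 - 17*j^2 + 95*j - 175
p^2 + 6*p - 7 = (p - 1)*(p + 7)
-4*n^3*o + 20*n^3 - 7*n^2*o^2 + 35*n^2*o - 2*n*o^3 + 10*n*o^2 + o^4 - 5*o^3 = (-4*n + o)*(n + o)^2*(o - 5)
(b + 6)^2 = b^2 + 12*b + 36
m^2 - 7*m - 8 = (m - 8)*(m + 1)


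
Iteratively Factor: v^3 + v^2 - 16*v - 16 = (v + 4)*(v^2 - 3*v - 4) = (v + 1)*(v + 4)*(v - 4)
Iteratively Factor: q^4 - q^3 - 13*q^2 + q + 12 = (q - 4)*(q^3 + 3*q^2 - q - 3) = (q - 4)*(q + 3)*(q^2 - 1) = (q - 4)*(q + 1)*(q + 3)*(q - 1)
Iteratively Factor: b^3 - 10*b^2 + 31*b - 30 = (b - 3)*(b^2 - 7*b + 10) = (b - 5)*(b - 3)*(b - 2)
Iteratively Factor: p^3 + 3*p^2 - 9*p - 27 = (p + 3)*(p^2 - 9) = (p - 3)*(p + 3)*(p + 3)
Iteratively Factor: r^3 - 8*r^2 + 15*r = (r)*(r^2 - 8*r + 15) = r*(r - 5)*(r - 3)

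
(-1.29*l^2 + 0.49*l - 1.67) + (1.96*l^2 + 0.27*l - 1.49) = 0.67*l^2 + 0.76*l - 3.16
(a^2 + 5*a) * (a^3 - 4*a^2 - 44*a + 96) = a^5 + a^4 - 64*a^3 - 124*a^2 + 480*a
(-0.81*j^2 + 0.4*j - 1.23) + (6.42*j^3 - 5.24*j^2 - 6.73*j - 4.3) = 6.42*j^3 - 6.05*j^2 - 6.33*j - 5.53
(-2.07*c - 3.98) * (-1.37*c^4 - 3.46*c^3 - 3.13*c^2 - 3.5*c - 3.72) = 2.8359*c^5 + 12.6148*c^4 + 20.2499*c^3 + 19.7024*c^2 + 21.6304*c + 14.8056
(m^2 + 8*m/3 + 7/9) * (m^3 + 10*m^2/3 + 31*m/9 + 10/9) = m^5 + 6*m^4 + 118*m^3/9 + 116*m^2/9 + 457*m/81 + 70/81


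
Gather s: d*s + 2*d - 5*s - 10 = 2*d + s*(d - 5) - 10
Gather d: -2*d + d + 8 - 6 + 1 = 3 - d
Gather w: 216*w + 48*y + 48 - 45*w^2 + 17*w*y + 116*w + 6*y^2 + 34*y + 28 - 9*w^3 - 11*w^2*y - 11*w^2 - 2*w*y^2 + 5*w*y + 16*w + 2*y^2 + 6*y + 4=-9*w^3 + w^2*(-11*y - 56) + w*(-2*y^2 + 22*y + 348) + 8*y^2 + 88*y + 80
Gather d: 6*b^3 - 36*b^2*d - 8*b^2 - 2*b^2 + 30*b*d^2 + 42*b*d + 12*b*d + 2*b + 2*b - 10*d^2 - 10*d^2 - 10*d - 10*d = 6*b^3 - 10*b^2 + 4*b + d^2*(30*b - 20) + d*(-36*b^2 + 54*b - 20)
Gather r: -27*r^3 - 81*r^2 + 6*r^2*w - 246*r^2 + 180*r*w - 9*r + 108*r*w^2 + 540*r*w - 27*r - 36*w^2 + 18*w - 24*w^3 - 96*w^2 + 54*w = -27*r^3 + r^2*(6*w - 327) + r*(108*w^2 + 720*w - 36) - 24*w^3 - 132*w^2 + 72*w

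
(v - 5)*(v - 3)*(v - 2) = v^3 - 10*v^2 + 31*v - 30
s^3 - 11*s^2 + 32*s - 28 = (s - 7)*(s - 2)^2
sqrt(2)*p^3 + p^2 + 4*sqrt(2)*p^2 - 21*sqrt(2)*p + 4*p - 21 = (p - 3)*(p + 7)*(sqrt(2)*p + 1)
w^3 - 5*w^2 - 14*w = w*(w - 7)*(w + 2)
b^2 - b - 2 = (b - 2)*(b + 1)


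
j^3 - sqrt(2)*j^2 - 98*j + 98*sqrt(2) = (j - 7*sqrt(2))*(j - sqrt(2))*(j + 7*sqrt(2))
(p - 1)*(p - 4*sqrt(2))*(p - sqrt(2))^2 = p^4 - 6*sqrt(2)*p^3 - p^3 + 6*sqrt(2)*p^2 + 18*p^2 - 18*p - 8*sqrt(2)*p + 8*sqrt(2)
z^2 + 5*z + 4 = (z + 1)*(z + 4)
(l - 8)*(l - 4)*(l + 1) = l^3 - 11*l^2 + 20*l + 32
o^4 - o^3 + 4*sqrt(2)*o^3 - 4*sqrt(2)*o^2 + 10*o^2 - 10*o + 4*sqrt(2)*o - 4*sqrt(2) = (o - 1)*(o + sqrt(2))^2*(o + 2*sqrt(2))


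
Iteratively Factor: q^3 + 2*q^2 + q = (q + 1)*(q^2 + q) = (q + 1)^2*(q)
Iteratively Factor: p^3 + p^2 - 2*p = (p - 1)*(p^2 + 2*p) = p*(p - 1)*(p + 2)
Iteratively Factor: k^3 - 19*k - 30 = (k - 5)*(k^2 + 5*k + 6) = (k - 5)*(k + 3)*(k + 2)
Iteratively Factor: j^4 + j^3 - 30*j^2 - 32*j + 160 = (j + 4)*(j^3 - 3*j^2 - 18*j + 40) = (j - 5)*(j + 4)*(j^2 + 2*j - 8) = (j - 5)*(j + 4)^2*(j - 2)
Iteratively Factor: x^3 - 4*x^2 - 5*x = (x)*(x^2 - 4*x - 5) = x*(x - 5)*(x + 1)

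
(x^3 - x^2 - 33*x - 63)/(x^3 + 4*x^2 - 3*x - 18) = (x - 7)/(x - 2)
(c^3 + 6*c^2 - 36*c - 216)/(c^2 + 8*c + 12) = (c^2 - 36)/(c + 2)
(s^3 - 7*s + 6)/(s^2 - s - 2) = (s^2 + 2*s - 3)/(s + 1)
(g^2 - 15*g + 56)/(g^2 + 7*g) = (g^2 - 15*g + 56)/(g*(g + 7))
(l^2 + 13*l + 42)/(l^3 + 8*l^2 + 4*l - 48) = (l + 7)/(l^2 + 2*l - 8)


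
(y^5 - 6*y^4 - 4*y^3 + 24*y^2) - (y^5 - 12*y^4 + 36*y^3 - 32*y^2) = 6*y^4 - 40*y^3 + 56*y^2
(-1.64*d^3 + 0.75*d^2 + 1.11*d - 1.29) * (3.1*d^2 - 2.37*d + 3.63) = -5.084*d^5 + 6.2118*d^4 - 4.2897*d^3 - 3.9072*d^2 + 7.0866*d - 4.6827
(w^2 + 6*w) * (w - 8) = w^3 - 2*w^2 - 48*w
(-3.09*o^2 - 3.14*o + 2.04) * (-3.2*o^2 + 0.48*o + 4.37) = 9.888*o^4 + 8.5648*o^3 - 21.5385*o^2 - 12.7426*o + 8.9148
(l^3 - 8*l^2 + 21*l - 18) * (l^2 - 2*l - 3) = l^5 - 10*l^4 + 34*l^3 - 36*l^2 - 27*l + 54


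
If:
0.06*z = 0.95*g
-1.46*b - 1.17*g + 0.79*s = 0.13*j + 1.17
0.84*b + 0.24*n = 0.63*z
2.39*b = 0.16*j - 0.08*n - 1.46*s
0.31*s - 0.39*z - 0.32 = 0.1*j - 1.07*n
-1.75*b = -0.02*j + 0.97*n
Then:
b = -4.27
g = -0.06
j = 232.95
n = 12.51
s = 31.83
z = -0.93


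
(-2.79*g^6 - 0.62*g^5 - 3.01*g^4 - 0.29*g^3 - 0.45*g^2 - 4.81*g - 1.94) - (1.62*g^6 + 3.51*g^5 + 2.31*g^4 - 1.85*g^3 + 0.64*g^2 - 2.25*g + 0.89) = -4.41*g^6 - 4.13*g^5 - 5.32*g^4 + 1.56*g^3 - 1.09*g^2 - 2.56*g - 2.83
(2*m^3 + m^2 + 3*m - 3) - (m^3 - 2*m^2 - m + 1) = m^3 + 3*m^2 + 4*m - 4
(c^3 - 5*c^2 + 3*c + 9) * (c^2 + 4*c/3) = c^5 - 11*c^4/3 - 11*c^3/3 + 13*c^2 + 12*c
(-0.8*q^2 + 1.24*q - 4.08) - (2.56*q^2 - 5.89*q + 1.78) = -3.36*q^2 + 7.13*q - 5.86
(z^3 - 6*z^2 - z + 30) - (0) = z^3 - 6*z^2 - z + 30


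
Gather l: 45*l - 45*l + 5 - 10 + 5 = 0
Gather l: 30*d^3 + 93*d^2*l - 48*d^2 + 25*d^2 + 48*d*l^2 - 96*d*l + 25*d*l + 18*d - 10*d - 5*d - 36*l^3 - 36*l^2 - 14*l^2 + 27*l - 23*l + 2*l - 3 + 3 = 30*d^3 - 23*d^2 + 3*d - 36*l^3 + l^2*(48*d - 50) + l*(93*d^2 - 71*d + 6)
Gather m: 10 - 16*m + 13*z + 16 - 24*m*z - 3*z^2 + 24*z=m*(-24*z - 16) - 3*z^2 + 37*z + 26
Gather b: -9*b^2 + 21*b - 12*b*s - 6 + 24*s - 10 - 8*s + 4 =-9*b^2 + b*(21 - 12*s) + 16*s - 12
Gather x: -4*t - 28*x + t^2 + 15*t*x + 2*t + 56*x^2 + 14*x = t^2 - 2*t + 56*x^2 + x*(15*t - 14)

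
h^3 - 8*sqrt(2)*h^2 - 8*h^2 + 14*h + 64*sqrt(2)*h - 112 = (h - 8)*(h - 7*sqrt(2))*(h - sqrt(2))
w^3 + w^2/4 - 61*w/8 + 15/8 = (w - 5/2)*(w - 1/4)*(w + 3)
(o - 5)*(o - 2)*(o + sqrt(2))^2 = o^4 - 7*o^3 + 2*sqrt(2)*o^3 - 14*sqrt(2)*o^2 + 12*o^2 - 14*o + 20*sqrt(2)*o + 20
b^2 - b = b*(b - 1)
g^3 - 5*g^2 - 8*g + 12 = (g - 6)*(g - 1)*(g + 2)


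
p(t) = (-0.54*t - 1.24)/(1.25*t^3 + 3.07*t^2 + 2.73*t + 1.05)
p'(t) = (-0.54*t - 1.24)*(-3.75*t^2 - 6.14*t - 2.73)/(1.25*t^3 + 3.07*t^2 + 2.73*t + 1.05)^2 - 0.54/(1.25*t^3 + 3.07*t^2 + 2.73*t + 1.05)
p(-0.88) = -4.42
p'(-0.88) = 2.77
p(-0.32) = -2.37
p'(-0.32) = 4.86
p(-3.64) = -0.03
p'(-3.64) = -0.01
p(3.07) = -0.04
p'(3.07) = 0.02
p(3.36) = -0.03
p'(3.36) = 0.02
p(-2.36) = -0.01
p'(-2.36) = 0.10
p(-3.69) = -0.03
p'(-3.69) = -0.01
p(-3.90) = -0.02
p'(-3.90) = -0.01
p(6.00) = -0.01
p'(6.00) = 0.00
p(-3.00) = -0.03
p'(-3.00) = 0.00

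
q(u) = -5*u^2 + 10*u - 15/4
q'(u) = 10 - 10*u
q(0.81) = 1.07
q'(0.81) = 1.90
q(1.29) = 0.83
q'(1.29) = -2.90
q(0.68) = 0.74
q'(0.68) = 3.20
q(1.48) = 0.10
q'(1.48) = -4.80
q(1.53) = -0.15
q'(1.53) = -5.30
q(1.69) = -1.13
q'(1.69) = -6.90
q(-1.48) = -29.50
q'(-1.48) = 24.80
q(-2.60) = -63.55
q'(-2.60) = 36.00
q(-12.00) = -843.75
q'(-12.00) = 130.00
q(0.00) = -3.75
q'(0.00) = 10.00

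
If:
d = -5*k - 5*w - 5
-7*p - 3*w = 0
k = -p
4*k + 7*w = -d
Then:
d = -305/11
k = 15/11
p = -15/11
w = 35/11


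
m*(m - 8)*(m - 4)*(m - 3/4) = m^4 - 51*m^3/4 + 41*m^2 - 24*m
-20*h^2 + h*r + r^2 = (-4*h + r)*(5*h + r)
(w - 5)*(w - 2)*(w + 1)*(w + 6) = w^4 - 33*w^2 + 28*w + 60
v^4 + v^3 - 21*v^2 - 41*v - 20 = (v - 5)*(v + 1)^2*(v + 4)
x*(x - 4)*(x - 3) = x^3 - 7*x^2 + 12*x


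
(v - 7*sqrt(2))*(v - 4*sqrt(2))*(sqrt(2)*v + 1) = sqrt(2)*v^3 - 21*v^2 + 45*sqrt(2)*v + 56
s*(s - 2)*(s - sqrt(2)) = s^3 - 2*s^2 - sqrt(2)*s^2 + 2*sqrt(2)*s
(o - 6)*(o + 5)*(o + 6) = o^3 + 5*o^2 - 36*o - 180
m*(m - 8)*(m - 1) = m^3 - 9*m^2 + 8*m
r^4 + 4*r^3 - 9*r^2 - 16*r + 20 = (r - 2)*(r - 1)*(r + 2)*(r + 5)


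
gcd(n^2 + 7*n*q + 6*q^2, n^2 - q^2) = n + q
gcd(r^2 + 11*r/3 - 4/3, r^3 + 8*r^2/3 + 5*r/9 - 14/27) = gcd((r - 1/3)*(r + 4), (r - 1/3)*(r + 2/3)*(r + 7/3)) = r - 1/3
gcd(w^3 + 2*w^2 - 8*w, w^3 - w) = w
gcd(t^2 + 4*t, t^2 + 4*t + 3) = 1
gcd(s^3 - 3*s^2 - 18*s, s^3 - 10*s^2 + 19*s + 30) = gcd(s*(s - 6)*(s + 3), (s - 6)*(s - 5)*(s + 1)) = s - 6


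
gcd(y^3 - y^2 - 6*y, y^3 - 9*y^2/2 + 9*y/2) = y^2 - 3*y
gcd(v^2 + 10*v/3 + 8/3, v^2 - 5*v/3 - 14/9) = 1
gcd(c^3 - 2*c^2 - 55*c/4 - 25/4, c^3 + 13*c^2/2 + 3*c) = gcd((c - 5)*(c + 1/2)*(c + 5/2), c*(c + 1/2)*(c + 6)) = c + 1/2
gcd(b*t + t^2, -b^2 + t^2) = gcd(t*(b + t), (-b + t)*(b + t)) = b + t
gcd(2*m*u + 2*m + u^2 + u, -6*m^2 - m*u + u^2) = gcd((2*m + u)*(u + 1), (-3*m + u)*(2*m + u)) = 2*m + u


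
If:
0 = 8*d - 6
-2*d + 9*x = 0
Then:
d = 3/4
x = 1/6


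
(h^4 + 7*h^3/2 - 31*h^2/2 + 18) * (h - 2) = h^5 + 3*h^4/2 - 45*h^3/2 + 31*h^2 + 18*h - 36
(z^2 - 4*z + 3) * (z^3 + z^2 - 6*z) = z^5 - 3*z^4 - 7*z^3 + 27*z^2 - 18*z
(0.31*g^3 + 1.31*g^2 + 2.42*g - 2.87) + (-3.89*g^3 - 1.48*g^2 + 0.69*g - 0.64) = -3.58*g^3 - 0.17*g^2 + 3.11*g - 3.51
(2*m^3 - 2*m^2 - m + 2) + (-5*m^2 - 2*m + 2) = 2*m^3 - 7*m^2 - 3*m + 4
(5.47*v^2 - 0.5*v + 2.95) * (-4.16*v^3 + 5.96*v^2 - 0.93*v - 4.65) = -22.7552*v^5 + 34.6812*v^4 - 20.3391*v^3 - 7.3885*v^2 - 0.4185*v - 13.7175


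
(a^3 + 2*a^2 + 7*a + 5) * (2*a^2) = 2*a^5 + 4*a^4 + 14*a^3 + 10*a^2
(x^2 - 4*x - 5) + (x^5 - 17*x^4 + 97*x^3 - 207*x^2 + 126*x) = x^5 - 17*x^4 + 97*x^3 - 206*x^2 + 122*x - 5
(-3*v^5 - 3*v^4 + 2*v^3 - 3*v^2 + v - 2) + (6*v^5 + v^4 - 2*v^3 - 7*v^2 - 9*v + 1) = 3*v^5 - 2*v^4 - 10*v^2 - 8*v - 1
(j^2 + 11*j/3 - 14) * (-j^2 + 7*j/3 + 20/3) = -j^4 - 4*j^3/3 + 263*j^2/9 - 74*j/9 - 280/3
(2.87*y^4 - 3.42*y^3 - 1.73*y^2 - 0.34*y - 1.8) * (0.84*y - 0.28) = 2.4108*y^5 - 3.6764*y^4 - 0.4956*y^3 + 0.1988*y^2 - 1.4168*y + 0.504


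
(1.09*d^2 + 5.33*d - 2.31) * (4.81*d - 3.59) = 5.2429*d^3 + 21.7242*d^2 - 30.2458*d + 8.2929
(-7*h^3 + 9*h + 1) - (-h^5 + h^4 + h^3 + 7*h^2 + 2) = h^5 - h^4 - 8*h^3 - 7*h^2 + 9*h - 1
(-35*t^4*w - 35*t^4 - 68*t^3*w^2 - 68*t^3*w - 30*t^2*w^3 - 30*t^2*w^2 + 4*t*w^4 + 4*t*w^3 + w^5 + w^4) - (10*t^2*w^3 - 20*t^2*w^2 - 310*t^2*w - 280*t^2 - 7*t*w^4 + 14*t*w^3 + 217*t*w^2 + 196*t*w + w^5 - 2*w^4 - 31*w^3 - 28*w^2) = -35*t^4*w - 35*t^4 - 68*t^3*w^2 - 68*t^3*w - 40*t^2*w^3 - 10*t^2*w^2 + 310*t^2*w + 280*t^2 + 11*t*w^4 - 10*t*w^3 - 217*t*w^2 - 196*t*w + 3*w^4 + 31*w^3 + 28*w^2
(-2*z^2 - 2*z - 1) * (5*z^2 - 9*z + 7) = -10*z^4 + 8*z^3 - z^2 - 5*z - 7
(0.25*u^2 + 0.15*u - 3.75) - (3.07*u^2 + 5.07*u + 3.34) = -2.82*u^2 - 4.92*u - 7.09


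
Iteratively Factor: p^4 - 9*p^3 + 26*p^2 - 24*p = (p)*(p^3 - 9*p^2 + 26*p - 24) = p*(p - 3)*(p^2 - 6*p + 8) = p*(p - 4)*(p - 3)*(p - 2)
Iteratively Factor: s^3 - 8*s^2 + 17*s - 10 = (s - 2)*(s^2 - 6*s + 5) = (s - 2)*(s - 1)*(s - 5)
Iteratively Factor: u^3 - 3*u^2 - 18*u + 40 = (u + 4)*(u^2 - 7*u + 10) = (u - 2)*(u + 4)*(u - 5)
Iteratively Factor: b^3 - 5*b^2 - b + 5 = (b - 1)*(b^2 - 4*b - 5) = (b - 5)*(b - 1)*(b + 1)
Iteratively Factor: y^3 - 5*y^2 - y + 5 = (y + 1)*(y^2 - 6*y + 5) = (y - 5)*(y + 1)*(y - 1)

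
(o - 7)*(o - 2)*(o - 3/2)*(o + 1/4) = o^4 - 41*o^3/4 + 199*o^2/8 - 113*o/8 - 21/4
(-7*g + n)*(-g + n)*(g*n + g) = 7*g^3*n + 7*g^3 - 8*g^2*n^2 - 8*g^2*n + g*n^3 + g*n^2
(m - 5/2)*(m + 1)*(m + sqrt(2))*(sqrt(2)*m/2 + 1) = sqrt(2)*m^4/2 - 3*sqrt(2)*m^3/4 + 2*m^3 - 3*m^2 - sqrt(2)*m^2/4 - 5*m - 3*sqrt(2)*m/2 - 5*sqrt(2)/2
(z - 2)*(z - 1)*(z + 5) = z^3 + 2*z^2 - 13*z + 10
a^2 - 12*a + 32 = (a - 8)*(a - 4)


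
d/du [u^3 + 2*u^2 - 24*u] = 3*u^2 + 4*u - 24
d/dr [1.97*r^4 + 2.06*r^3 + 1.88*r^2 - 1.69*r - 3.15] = 7.88*r^3 + 6.18*r^2 + 3.76*r - 1.69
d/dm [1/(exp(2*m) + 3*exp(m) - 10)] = (-2*exp(m) - 3)*exp(m)/(exp(2*m) + 3*exp(m) - 10)^2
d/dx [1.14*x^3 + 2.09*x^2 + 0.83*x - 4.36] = 3.42*x^2 + 4.18*x + 0.83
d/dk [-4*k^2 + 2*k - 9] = 2 - 8*k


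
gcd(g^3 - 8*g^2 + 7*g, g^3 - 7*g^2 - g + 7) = g^2 - 8*g + 7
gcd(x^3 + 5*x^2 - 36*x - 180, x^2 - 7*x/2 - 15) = x - 6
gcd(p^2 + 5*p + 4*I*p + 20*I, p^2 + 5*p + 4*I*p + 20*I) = p^2 + p*(5 + 4*I) + 20*I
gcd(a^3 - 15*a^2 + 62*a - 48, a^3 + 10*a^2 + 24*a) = 1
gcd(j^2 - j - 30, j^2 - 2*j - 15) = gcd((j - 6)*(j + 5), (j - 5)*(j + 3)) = 1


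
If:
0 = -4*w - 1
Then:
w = -1/4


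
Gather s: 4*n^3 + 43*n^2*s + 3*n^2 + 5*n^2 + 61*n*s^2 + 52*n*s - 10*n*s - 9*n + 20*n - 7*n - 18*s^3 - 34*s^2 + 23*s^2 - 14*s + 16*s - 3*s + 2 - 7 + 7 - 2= 4*n^3 + 8*n^2 + 4*n - 18*s^3 + s^2*(61*n - 11) + s*(43*n^2 + 42*n - 1)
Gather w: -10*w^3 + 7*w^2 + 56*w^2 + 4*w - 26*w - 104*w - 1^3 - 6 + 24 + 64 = -10*w^3 + 63*w^2 - 126*w + 81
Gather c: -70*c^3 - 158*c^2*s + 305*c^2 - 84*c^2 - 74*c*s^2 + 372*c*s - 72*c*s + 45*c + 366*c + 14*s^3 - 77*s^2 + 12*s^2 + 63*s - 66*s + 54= -70*c^3 + c^2*(221 - 158*s) + c*(-74*s^2 + 300*s + 411) + 14*s^3 - 65*s^2 - 3*s + 54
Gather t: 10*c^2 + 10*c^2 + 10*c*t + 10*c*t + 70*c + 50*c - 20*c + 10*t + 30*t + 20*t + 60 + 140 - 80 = 20*c^2 + 100*c + t*(20*c + 60) + 120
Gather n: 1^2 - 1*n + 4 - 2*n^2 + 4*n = -2*n^2 + 3*n + 5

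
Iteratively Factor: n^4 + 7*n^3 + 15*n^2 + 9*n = (n)*(n^3 + 7*n^2 + 15*n + 9) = n*(n + 3)*(n^2 + 4*n + 3) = n*(n + 1)*(n + 3)*(n + 3)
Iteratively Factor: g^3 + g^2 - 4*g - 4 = (g + 1)*(g^2 - 4) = (g + 1)*(g + 2)*(g - 2)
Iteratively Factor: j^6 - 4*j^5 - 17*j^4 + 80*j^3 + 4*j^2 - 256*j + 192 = (j - 1)*(j^5 - 3*j^4 - 20*j^3 + 60*j^2 + 64*j - 192) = (j - 1)*(j + 4)*(j^4 - 7*j^3 + 8*j^2 + 28*j - 48) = (j - 3)*(j - 1)*(j + 4)*(j^3 - 4*j^2 - 4*j + 16) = (j - 3)*(j - 2)*(j - 1)*(j + 4)*(j^2 - 2*j - 8) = (j - 3)*(j - 2)*(j - 1)*(j + 2)*(j + 4)*(j - 4)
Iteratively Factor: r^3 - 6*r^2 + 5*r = (r)*(r^2 - 6*r + 5) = r*(r - 5)*(r - 1)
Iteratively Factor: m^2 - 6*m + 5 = (m - 5)*(m - 1)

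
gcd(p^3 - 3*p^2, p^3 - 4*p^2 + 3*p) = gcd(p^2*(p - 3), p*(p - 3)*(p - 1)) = p^2 - 3*p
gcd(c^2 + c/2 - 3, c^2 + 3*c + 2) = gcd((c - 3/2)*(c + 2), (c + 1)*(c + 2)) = c + 2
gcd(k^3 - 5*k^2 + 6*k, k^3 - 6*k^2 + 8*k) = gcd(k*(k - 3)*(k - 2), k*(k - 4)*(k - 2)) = k^2 - 2*k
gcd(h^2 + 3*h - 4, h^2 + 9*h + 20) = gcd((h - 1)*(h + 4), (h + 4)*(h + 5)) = h + 4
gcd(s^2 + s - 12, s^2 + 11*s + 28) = s + 4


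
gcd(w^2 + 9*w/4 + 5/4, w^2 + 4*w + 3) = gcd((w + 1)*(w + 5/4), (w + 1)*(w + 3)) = w + 1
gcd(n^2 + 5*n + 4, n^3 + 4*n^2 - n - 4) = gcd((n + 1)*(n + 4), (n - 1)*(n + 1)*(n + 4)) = n^2 + 5*n + 4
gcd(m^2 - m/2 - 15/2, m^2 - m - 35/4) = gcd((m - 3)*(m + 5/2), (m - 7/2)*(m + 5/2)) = m + 5/2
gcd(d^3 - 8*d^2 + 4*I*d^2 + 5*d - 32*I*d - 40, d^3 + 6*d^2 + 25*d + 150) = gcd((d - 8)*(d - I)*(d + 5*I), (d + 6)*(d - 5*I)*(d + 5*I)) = d + 5*I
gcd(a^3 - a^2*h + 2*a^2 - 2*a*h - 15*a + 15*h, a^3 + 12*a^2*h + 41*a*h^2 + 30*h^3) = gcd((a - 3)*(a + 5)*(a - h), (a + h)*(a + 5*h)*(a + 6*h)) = 1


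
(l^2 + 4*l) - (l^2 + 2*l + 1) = 2*l - 1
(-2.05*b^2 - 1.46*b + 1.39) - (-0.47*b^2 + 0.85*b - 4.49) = -1.58*b^2 - 2.31*b + 5.88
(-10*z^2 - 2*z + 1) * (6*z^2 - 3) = -60*z^4 - 12*z^3 + 36*z^2 + 6*z - 3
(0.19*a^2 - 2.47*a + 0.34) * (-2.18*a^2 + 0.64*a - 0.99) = -0.4142*a^4 + 5.5062*a^3 - 2.5101*a^2 + 2.6629*a - 0.3366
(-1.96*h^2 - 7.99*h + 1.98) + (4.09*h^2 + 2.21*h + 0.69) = 2.13*h^2 - 5.78*h + 2.67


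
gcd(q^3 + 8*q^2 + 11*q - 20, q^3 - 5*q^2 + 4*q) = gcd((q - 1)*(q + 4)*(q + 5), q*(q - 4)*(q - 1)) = q - 1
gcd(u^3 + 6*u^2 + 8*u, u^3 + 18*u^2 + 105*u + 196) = u + 4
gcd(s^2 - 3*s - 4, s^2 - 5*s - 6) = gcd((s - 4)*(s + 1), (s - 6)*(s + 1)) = s + 1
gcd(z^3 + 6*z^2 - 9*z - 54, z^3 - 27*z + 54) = z^2 + 3*z - 18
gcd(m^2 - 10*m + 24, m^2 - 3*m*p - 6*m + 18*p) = m - 6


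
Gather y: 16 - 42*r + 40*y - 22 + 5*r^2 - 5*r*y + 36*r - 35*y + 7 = 5*r^2 - 6*r + y*(5 - 5*r) + 1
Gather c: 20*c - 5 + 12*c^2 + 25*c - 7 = 12*c^2 + 45*c - 12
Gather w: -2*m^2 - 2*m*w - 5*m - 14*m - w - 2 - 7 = -2*m^2 - 19*m + w*(-2*m - 1) - 9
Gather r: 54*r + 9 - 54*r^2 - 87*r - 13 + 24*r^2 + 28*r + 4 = -30*r^2 - 5*r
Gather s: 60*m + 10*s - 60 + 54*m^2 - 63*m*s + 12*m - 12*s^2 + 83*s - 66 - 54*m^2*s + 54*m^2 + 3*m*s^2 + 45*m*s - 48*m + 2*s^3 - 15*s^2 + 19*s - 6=108*m^2 + 24*m + 2*s^3 + s^2*(3*m - 27) + s*(-54*m^2 - 18*m + 112) - 132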